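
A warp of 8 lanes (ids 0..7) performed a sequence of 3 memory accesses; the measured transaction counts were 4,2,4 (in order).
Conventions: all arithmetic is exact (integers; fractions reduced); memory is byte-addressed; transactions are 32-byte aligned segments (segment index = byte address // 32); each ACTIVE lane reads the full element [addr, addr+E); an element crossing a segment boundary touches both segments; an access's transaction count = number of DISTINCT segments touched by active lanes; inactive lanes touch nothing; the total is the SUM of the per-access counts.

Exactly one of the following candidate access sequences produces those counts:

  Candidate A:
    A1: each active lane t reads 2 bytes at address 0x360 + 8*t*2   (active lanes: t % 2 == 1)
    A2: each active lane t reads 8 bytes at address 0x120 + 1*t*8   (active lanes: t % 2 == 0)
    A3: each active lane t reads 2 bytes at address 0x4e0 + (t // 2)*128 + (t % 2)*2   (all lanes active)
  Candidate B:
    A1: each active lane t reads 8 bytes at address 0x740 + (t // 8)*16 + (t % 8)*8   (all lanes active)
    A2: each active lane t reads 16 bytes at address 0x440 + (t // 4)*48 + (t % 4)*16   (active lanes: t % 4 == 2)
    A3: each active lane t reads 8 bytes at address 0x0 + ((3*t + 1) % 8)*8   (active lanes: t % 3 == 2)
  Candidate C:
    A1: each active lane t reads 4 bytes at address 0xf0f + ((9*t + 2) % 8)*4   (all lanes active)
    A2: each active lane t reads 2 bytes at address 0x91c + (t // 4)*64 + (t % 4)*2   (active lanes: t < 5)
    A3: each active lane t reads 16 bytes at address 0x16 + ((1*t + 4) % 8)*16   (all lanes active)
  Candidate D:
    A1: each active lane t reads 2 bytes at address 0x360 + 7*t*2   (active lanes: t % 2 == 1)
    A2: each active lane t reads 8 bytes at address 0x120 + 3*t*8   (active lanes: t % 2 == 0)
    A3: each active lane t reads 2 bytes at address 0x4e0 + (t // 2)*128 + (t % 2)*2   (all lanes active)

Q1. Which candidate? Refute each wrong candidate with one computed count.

B: A1 gives 2 transactions, not 4
C: A1 gives 2 transactions, not 4
D: A2 gives 4 transactions, not 2
A: all counts match (4,2,4)

Answer: A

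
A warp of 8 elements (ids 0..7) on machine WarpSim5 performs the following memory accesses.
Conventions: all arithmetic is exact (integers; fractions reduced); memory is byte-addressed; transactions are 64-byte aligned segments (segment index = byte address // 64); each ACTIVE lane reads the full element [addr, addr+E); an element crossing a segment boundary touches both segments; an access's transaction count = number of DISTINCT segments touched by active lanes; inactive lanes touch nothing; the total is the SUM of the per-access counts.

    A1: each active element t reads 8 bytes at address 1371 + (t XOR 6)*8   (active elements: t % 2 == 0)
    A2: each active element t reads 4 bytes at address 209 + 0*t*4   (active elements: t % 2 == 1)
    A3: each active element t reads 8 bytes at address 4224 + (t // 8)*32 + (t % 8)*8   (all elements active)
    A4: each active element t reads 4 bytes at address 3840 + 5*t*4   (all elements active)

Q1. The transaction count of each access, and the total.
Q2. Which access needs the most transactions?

A1: 2 transactions
A2: 1 transaction
A3: 1 transaction
A4: 3 transactions

Answer: 2,1,1,3; total 7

Answer: A4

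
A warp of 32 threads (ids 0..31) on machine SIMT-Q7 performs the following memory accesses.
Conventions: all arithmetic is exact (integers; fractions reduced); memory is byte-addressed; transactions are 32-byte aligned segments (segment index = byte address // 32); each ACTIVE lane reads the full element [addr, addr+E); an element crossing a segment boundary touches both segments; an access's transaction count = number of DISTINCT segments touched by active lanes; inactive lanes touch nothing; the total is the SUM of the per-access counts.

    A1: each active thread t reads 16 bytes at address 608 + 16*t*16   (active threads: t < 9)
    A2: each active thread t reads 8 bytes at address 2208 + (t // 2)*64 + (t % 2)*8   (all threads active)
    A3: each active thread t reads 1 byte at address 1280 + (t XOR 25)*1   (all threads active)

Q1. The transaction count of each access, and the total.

A1: 9 transactions
A2: 16 transactions
A3: 1 transaction

Answer: 9,16,1; total 26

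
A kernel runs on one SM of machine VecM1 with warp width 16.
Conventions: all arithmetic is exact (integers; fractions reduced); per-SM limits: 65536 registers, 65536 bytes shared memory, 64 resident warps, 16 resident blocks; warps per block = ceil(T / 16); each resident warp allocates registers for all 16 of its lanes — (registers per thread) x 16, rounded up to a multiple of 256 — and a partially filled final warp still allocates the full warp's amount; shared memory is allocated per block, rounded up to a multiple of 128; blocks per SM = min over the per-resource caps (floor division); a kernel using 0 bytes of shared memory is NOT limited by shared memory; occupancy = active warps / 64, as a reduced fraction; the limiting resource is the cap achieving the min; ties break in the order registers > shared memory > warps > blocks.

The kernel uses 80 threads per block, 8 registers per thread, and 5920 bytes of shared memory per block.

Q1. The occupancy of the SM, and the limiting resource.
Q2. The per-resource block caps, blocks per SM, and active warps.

Answer: occupancy 25/32, limited by shared memory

registers: 51 blocks
shared memory: 10 blocks
warps: 12 blocks
blocks: 16 blocks

Answer: 10 blocks, 50 active warps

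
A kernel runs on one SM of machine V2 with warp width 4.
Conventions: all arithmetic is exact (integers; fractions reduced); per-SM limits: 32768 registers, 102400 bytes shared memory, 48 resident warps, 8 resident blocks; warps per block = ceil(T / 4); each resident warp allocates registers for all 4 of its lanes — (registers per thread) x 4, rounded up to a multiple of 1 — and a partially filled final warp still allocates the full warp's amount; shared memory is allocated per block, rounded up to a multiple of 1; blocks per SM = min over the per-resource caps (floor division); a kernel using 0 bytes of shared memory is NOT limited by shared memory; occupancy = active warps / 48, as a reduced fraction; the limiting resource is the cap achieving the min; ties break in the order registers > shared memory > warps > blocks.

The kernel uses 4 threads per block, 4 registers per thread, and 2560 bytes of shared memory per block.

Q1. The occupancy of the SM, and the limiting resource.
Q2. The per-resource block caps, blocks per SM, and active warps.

Answer: occupancy 1/6, limited by blocks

registers: 2048 blocks
shared memory: 40 blocks
warps: 48 blocks
blocks: 8 blocks

Answer: 8 blocks, 8 active warps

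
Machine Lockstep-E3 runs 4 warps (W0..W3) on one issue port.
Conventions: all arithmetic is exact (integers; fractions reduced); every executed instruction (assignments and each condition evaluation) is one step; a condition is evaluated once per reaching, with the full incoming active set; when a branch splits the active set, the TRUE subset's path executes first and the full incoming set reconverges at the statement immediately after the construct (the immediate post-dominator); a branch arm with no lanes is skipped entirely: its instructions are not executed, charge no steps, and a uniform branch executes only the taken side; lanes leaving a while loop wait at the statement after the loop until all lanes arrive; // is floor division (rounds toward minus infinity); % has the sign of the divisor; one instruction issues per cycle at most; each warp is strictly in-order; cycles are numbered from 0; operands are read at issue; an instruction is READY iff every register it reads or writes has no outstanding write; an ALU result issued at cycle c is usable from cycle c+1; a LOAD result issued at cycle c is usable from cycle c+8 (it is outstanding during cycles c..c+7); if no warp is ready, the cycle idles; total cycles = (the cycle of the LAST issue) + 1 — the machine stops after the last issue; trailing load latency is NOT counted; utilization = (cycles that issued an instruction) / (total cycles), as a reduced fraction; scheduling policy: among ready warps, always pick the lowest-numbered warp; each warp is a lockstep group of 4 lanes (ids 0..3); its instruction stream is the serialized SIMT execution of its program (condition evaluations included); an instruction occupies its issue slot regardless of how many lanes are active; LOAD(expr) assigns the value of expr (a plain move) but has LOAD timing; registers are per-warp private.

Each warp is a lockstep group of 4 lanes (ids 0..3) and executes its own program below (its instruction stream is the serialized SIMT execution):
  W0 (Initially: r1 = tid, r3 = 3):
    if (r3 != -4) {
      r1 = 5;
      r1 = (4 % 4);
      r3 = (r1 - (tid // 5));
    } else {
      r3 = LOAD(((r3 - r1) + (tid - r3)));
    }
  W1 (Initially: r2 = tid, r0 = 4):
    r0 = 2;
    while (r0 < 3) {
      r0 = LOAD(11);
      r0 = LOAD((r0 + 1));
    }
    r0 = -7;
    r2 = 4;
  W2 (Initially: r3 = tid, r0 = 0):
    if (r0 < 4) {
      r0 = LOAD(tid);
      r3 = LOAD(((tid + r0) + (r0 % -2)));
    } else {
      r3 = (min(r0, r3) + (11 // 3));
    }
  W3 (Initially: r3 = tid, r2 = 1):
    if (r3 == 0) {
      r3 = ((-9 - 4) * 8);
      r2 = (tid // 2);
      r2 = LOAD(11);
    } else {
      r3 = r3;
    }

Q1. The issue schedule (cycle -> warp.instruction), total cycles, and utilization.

cycle 0: W0.I0
cycle 1: W0.I1
cycle 2: W0.I2
cycle 3: W0.I3
cycle 4: W1.I0
cycle 5: W1.I1
cycle 6: W1.I2
cycle 7: W2.I0
cycle 8: W2.I1
cycle 9: W3.I0
cycle 10: W3.I1
cycle 11: W3.I2
cycle 12: W3.I3
cycle 13: W3.I4
cycle 14: W1.I3
cycle 15: idle
cycle 16: W2.I2
cycle 17: idle
cycle 18: idle
cycle 19: idle
cycle 20: idle
cycle 21: idle
cycle 22: W1.I4
cycle 23: W1.I5
cycle 24: W1.I6

Answer: 25 cycles, utilization 19/25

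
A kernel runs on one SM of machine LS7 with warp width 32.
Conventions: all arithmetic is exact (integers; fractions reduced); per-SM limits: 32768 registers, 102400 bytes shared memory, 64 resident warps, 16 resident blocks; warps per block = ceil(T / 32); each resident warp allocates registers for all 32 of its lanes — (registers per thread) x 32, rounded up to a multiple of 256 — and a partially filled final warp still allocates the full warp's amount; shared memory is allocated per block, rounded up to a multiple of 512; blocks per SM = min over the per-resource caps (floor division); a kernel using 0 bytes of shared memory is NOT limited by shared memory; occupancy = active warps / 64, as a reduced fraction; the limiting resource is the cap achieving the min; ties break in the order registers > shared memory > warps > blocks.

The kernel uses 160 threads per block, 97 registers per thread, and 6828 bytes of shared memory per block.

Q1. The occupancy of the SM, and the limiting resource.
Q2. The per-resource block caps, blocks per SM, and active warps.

Answer: occupancy 5/64, limited by registers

registers: 1 block
shared memory: 14 blocks
warps: 12 blocks
blocks: 16 blocks

Answer: 1 block, 5 active warps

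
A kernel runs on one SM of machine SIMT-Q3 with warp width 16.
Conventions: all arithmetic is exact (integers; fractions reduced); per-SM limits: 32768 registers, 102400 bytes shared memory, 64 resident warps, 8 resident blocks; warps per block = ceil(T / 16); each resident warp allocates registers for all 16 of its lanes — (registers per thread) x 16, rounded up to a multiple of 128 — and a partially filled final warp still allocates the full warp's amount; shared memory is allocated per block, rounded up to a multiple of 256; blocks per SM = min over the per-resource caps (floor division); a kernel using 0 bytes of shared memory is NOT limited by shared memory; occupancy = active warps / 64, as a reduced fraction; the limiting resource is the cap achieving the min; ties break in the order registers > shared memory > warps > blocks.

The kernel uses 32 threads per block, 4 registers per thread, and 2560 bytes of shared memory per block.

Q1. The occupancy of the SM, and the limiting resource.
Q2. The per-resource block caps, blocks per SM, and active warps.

Answer: occupancy 1/4, limited by blocks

registers: 128 blocks
shared memory: 40 blocks
warps: 32 blocks
blocks: 8 blocks

Answer: 8 blocks, 16 active warps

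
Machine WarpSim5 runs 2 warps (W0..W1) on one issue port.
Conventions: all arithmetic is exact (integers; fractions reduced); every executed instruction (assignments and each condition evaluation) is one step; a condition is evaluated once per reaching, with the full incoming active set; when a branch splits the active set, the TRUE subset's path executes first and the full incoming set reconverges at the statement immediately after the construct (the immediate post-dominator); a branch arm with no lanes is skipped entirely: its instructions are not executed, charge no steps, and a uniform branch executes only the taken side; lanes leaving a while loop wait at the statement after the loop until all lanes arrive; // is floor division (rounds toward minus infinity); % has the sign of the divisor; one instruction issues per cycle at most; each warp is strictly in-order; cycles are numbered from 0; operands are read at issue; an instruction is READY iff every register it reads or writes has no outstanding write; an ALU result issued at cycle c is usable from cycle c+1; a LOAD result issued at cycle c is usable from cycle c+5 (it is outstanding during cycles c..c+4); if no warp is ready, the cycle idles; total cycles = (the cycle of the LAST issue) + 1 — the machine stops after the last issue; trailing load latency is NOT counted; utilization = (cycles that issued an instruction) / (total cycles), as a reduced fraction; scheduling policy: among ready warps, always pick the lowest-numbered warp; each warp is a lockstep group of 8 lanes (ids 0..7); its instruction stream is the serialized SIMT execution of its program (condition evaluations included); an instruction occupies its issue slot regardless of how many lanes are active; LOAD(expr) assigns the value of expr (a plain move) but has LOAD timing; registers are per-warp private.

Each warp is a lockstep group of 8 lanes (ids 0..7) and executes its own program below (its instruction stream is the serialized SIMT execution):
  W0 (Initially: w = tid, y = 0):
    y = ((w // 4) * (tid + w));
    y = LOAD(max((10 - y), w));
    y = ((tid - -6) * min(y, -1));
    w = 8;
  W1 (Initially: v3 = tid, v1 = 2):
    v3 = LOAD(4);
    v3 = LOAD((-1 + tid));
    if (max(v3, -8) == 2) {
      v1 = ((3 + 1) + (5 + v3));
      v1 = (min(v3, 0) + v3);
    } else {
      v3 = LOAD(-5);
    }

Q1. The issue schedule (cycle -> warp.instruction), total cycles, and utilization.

cycle 0: W0.I0
cycle 1: W0.I1
cycle 2: W1.I0
cycle 3: idle
cycle 4: idle
cycle 5: idle
cycle 6: W0.I2
cycle 7: W0.I3
cycle 8: W1.I1
cycle 9: idle
cycle 10: idle
cycle 11: idle
cycle 12: idle
cycle 13: W1.I2
cycle 14: W1.I3
cycle 15: W1.I4
cycle 16: W1.I5

Answer: 17 cycles, utilization 10/17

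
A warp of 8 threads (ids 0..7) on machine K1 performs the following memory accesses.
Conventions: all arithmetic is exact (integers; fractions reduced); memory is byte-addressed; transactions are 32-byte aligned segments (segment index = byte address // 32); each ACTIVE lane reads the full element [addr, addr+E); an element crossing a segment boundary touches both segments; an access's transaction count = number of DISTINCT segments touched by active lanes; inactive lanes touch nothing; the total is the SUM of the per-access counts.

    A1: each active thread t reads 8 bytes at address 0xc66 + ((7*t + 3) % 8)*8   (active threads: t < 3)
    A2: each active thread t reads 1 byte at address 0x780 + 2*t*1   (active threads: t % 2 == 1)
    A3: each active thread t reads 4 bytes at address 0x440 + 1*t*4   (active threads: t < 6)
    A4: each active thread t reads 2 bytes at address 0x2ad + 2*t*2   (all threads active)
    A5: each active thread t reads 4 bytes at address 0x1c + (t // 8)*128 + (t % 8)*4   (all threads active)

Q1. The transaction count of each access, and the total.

A1: 2 transactions
A2: 1 transaction
A3: 1 transaction
A4: 2 transactions
A5: 2 transactions

Answer: 2,1,1,2,2; total 8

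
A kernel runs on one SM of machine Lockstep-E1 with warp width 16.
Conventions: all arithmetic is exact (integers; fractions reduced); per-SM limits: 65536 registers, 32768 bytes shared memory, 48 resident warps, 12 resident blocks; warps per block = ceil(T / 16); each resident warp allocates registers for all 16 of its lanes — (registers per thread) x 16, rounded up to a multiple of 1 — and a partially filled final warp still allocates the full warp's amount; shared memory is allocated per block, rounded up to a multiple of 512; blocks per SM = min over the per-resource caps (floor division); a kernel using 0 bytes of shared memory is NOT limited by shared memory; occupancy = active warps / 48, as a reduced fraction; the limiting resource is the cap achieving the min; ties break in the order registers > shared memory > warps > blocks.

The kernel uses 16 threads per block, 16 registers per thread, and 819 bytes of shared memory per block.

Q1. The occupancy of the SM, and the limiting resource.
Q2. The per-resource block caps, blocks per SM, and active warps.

Answer: occupancy 1/4, limited by blocks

registers: 256 blocks
shared memory: 32 blocks
warps: 48 blocks
blocks: 12 blocks

Answer: 12 blocks, 12 active warps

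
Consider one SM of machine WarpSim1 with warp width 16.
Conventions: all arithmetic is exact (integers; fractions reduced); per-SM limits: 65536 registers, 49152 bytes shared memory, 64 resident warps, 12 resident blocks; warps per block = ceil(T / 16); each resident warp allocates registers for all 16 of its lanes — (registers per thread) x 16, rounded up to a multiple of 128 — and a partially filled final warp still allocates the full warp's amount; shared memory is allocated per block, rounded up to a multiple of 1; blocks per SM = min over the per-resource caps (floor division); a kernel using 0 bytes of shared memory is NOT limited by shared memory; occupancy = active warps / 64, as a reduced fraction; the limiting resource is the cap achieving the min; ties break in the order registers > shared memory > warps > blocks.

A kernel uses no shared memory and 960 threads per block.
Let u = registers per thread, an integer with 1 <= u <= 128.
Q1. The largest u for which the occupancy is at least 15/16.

Answer: u = 64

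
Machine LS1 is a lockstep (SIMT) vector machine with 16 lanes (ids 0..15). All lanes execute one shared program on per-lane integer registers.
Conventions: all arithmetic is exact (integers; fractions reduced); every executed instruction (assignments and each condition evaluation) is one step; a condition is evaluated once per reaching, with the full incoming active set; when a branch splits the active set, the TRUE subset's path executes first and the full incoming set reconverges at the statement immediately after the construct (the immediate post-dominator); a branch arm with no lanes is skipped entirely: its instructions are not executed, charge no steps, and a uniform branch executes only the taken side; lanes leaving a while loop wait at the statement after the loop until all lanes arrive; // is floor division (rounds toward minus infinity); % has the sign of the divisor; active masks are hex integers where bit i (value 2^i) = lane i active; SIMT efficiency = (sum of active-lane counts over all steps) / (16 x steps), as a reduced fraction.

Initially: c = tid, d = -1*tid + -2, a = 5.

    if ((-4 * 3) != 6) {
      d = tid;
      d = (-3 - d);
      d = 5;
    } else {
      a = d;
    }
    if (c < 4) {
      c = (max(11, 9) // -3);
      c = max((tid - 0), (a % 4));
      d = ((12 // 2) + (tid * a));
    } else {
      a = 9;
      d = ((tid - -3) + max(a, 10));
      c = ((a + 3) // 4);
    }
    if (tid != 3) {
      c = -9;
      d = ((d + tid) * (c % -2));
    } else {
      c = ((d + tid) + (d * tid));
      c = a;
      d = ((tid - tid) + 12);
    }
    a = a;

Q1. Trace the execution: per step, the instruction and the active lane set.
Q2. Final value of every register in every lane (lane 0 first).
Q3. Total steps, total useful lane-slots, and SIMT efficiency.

step 0: eval ((-4 * 3) != 6)         0xffff
step 1: d <- tid                     0xffff
step 2: d <- (-3 - d)                0xffff
step 3: d <- 5                       0xffff
step 4: eval (c < 4)                 0xffff
step 5: c <- (max(11, 9) // -3)      0x000f
step 6: c <- max((tid - 0), (a % 4)) 0x000f
step 7: d <- ((12 // 2) + (tid * a)) 0x000f
step 8: a <- 9                       0xfff0
step 9: d <- ((tid - -3) + max(a, 10)) 0xfff0
step 10: c <- ((a + 3) // 4)          0xfff0
step 11: eval (tid != 3)              0xffff
step 12: c <- -9                      0xfff7
step 13: d <- ((d + tid) * (c % -2))  0xfff7
step 14: c <- ((d + tid) + (d * tid)) 0x0008
step 15: c <- a                       0x0008
step 16: d <- ((tid - tid) + 12)      0x0008
step 17: a <- a                       0xffff

Answer: 18 steps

c: -9,-9,-9,5,-9,-9,-9,-9,-9,-9,-9,-9,-9,-9,-9,-9
d: -6,-12,-18,12,-21,-23,-25,-27,-29,-31,-33,-35,-37,-39,-41,-43
a: 5,5,5,5,9,9,9,9,9,9,9,9,9,9,9,9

steps = 18; useful = 193; efficiency = 193/288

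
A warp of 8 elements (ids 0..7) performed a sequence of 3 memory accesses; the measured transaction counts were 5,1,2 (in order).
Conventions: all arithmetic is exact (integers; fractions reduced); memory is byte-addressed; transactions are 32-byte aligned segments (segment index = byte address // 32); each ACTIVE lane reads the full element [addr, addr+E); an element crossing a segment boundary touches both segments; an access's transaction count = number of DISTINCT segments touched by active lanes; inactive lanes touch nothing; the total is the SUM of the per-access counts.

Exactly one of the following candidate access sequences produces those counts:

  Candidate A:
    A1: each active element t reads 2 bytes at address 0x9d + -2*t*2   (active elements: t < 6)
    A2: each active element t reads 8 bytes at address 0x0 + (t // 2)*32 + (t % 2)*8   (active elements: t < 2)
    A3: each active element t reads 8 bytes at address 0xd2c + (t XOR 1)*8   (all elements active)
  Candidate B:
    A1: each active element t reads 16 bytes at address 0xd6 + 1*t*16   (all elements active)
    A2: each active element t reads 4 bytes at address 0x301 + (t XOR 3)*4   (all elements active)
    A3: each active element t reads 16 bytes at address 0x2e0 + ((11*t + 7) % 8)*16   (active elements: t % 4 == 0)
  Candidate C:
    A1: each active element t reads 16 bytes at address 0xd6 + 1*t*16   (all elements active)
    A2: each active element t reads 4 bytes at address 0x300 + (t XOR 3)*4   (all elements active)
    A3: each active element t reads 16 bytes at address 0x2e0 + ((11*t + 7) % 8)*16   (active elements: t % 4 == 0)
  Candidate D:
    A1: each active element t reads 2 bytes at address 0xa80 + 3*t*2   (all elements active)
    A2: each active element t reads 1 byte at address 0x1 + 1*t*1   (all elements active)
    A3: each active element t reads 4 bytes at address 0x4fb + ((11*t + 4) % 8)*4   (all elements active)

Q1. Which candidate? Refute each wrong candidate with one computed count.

A: A1 gives 1 transaction, not 5
B: A2 gives 2 transactions, not 1
D: A1 gives 2 transactions, not 5
C: all counts match (5,1,2)

Answer: C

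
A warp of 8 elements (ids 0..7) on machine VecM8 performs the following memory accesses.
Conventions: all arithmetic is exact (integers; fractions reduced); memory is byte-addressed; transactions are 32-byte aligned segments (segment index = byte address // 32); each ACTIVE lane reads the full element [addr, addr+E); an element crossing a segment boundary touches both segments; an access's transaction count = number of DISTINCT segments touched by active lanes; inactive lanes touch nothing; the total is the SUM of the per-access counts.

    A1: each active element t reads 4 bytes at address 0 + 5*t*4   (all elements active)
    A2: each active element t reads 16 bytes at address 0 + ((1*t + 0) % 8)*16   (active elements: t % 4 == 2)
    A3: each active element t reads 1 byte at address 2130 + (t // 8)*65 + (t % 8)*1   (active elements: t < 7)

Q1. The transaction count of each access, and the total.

A1: 5 transactions
A2: 2 transactions
A3: 1 transaction

Answer: 5,2,1; total 8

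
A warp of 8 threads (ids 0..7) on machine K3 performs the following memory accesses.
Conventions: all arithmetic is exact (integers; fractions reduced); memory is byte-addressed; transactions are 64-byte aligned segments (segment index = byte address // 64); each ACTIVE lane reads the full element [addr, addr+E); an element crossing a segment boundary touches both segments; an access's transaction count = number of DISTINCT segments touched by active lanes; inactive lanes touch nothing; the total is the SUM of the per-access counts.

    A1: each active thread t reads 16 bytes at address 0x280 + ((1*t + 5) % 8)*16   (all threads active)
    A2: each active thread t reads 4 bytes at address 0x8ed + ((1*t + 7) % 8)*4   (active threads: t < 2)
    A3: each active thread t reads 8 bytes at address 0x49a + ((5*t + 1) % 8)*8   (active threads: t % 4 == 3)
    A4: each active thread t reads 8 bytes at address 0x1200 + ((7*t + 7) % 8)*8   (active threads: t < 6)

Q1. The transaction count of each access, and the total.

A1: 2 transactions
A2: 2 transactions
A3: 2 transactions
A4: 1 transaction

Answer: 2,2,2,1; total 7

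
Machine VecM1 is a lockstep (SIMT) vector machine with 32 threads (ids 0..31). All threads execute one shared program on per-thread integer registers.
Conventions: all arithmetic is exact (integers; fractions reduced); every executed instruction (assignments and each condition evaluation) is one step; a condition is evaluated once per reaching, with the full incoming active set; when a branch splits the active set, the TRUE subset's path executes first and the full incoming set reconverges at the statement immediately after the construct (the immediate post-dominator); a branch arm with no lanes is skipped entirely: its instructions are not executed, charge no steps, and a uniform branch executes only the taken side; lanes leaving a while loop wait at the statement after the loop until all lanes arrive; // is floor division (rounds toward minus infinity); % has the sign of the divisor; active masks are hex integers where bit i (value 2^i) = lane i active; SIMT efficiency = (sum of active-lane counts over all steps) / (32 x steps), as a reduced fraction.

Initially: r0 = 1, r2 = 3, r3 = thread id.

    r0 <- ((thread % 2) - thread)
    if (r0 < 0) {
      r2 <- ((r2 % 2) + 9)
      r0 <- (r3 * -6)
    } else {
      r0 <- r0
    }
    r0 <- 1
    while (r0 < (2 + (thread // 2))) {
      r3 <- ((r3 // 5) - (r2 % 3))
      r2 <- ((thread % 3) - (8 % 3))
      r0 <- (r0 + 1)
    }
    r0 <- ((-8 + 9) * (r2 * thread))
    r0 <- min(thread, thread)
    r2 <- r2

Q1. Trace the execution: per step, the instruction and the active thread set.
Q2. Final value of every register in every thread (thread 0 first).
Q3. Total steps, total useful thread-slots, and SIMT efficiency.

step 0: r0 <- ((thread % 2) - thread) 0xffffffff
step 1: eval (r0 < 0)                0xffffffff
step 2: r2 <- ((r2 % 2) + 9)         0xfffffffc
step 3: r0 <- (r3 * -6)              0xfffffffc
step 4: r0 <- r0                     0x00000003
step 5: r0 <- 1                      0xffffffff
step 6: eval (r0 < (2 + (thread // 2))) 0xffffffff
step 7: r3 <- ((r3 // 5) - (r2 % 3)) 0xffffffff
step 8: r2 <- ((thread % 3) - (8 % 3)) 0xffffffff
step 9: r0 <- (r0 + 1)               0xffffffff
step 10: eval (r0 < (2 + (thread // 2))) 0xffffffff
step 11: r3 <- ((r3 // 5) - (r2 % 3)) 0xfffffffc
step 12: r2 <- ((thread % 3) - (8 % 3)) 0xfffffffc
step 13: r0 <- (r0 + 1)               0xfffffffc
step 14: eval (r0 < (2 + (thread // 2))) 0xfffffffc
step 15: r3 <- ((r3 // 5) - (r2 % 3)) 0xfffffff0
step 16: r2 <- ((thread % 3) - (8 % 3)) 0xfffffff0
step 17: r0 <- (r0 + 1)               0xfffffff0
step 18: eval (r0 < (2 + (thread // 2))) 0xfffffff0
step 19: r3 <- ((r3 // 5) - (r2 % 3)) 0xffffffc0
step 20: r2 <- ((thread % 3) - (8 % 3)) 0xffffffc0
step 21: r0 <- (r0 + 1)               0xffffffc0
step 22: eval (r0 < (2 + (thread // 2))) 0xffffffc0
step 23: r3 <- ((r3 // 5) - (r2 % 3)) 0xffffff00
step 24: r2 <- ((thread % 3) - (8 % 3)) 0xffffff00
step 25: r0 <- (r0 + 1)               0xffffff00
step 26: eval (r0 < (2 + (thread // 2))) 0xffffff00
step 27: r3 <- ((r3 // 5) - (r2 % 3)) 0xfffffc00
step 28: r2 <- ((thread % 3) - (8 % 3)) 0xfffffc00
step 29: r0 <- (r0 + 1)               0xfffffc00
step 30: eval (r0 < (2 + (thread // 2))) 0xfffffc00
step 31: r3 <- ((r3 // 5) - (r2 % 3)) 0xfffff000
step 32: r2 <- ((thread % 3) - (8 % 3)) 0xfffff000
step 33: r0 <- (r0 + 1)               0xfffff000
step 34: eval (r0 < (2 + (thread // 2))) 0xfffff000
step 35: r3 <- ((r3 // 5) - (r2 % 3)) 0xffffc000
step 36: r2 <- ((thread % 3) - (8 % 3)) 0xffffc000
step 37: r0 <- (r0 + 1)               0xffffc000
step 38: eval (r0 < (2 + (thread // 2))) 0xffffc000
step 39: r3 <- ((r3 // 5) - (r2 % 3)) 0xffff0000
step 40: r2 <- ((thread % 3) - (8 % 3)) 0xffff0000
step 41: r0 <- (r0 + 1)               0xffff0000
step 42: eval (r0 < (2 + (thread // 2))) 0xffff0000
step 43: r3 <- ((r3 // 5) - (r2 % 3)) 0xfffc0000
step 44: r2 <- ((thread % 3) - (8 % 3)) 0xfffc0000
step 45: r0 <- (r0 + 1)               0xfffc0000
step 46: eval (r0 < (2 + (thread // 2))) 0xfffc0000
step 47: r3 <- ((r3 // 5) - (r2 % 3)) 0xfff00000
step 48: r2 <- ((thread % 3) - (8 % 3)) 0xfff00000
step 49: r0 <- (r0 + 1)               0xfff00000
step 50: eval (r0 < (2 + (thread // 2))) 0xfff00000
step 51: r3 <- ((r3 // 5) - (r2 % 3)) 0xffc00000
step 52: r2 <- ((thread % 3) - (8 % 3)) 0xffc00000
step 53: r0 <- (r0 + 1)               0xffc00000
step 54: eval (r0 < (2 + (thread // 2))) 0xffc00000
step 55: r3 <- ((r3 // 5) - (r2 % 3)) 0xff000000
step 56: r2 <- ((thread % 3) - (8 % 3)) 0xff000000
step 57: r0 <- (r0 + 1)               0xff000000
step 58: eval (r0 < (2 + (thread // 2))) 0xff000000
step 59: r3 <- ((r3 // 5) - (r2 % 3)) 0xfc000000
step 60: r2 <- ((thread % 3) - (8 % 3)) 0xfc000000
step 61: r0 <- (r0 + 1)               0xfc000000
step 62: eval (r0 < (2 + (thread // 2))) 0xfc000000
step 63: r3 <- ((r3 // 5) - (r2 % 3)) 0xf0000000
step 64: r2 <- ((thread % 3) - (8 % 3)) 0xf0000000
step 65: r0 <- (r0 + 1)               0xf0000000
step 66: eval (r0 < (2 + (thread // 2))) 0xf0000000
step 67: r3 <- ((r3 // 5) - (r2 % 3)) 0xc0000000
step 68: r2 <- ((thread % 3) - (8 % 3)) 0xc0000000
step 69: r0 <- (r0 + 1)               0xc0000000
step 70: eval (r0 < (2 + (thread // 2))) 0xc0000000
step 71: r0 <- ((-8 + 9) * (r2 * thread)) 0xffffffff
step 72: r0 <- min(thread, thread)    0xffffffff
step 73: r2 <- r2                     0xffffffff

Answer: 74 steps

r0: 0,1,2,3,4,5,6,7,8,9,10,11,12,13,14,15,16,17,18,19,20,21,22,23,24,25,26,27,28,29,30,31
r2: -2,-1,0,-2,-1,0,-2,-1,0,-2,-1,0,-2,-1,0,-2,-1,0,-2,-1,0,-2,-1,0,-2,-1,0,-2,-1,0,-2,-1
r3: 0,0,-1,-2,-3,0,-2,-3,0,-2,-3,0,-2,-3,0,-2,-3,0,-2,-3,0,-2,-3,0,-2,-3,0,-2,-3,0,-2,-3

steps = 74; useful = 1374; efficiency = 1374/2368 = 687/1184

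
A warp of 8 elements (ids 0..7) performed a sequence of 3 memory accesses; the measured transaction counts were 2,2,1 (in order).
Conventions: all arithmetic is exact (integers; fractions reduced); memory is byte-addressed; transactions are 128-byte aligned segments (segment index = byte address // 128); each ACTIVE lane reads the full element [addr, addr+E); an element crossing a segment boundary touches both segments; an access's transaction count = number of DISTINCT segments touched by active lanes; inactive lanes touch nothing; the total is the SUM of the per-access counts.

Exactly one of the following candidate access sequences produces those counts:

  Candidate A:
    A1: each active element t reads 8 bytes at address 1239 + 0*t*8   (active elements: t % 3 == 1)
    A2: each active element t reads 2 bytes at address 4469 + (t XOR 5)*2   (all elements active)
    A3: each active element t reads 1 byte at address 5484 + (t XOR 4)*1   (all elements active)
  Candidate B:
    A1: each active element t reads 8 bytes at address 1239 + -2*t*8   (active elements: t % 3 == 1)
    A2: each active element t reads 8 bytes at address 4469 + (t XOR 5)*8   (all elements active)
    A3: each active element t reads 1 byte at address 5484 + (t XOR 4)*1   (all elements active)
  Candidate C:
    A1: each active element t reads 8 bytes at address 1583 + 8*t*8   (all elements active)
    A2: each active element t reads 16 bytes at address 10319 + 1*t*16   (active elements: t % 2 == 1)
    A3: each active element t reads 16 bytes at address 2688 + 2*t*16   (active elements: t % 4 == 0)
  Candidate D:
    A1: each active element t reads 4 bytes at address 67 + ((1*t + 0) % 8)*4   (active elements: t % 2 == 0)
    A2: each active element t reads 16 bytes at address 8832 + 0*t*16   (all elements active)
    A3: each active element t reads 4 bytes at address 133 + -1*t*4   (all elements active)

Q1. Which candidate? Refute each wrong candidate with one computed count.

A: A1 gives 1 transaction, not 2
C: A1 gives 4 transactions, not 2
D: A1 gives 1 transaction, not 2
B: all counts match (2,2,1)

Answer: B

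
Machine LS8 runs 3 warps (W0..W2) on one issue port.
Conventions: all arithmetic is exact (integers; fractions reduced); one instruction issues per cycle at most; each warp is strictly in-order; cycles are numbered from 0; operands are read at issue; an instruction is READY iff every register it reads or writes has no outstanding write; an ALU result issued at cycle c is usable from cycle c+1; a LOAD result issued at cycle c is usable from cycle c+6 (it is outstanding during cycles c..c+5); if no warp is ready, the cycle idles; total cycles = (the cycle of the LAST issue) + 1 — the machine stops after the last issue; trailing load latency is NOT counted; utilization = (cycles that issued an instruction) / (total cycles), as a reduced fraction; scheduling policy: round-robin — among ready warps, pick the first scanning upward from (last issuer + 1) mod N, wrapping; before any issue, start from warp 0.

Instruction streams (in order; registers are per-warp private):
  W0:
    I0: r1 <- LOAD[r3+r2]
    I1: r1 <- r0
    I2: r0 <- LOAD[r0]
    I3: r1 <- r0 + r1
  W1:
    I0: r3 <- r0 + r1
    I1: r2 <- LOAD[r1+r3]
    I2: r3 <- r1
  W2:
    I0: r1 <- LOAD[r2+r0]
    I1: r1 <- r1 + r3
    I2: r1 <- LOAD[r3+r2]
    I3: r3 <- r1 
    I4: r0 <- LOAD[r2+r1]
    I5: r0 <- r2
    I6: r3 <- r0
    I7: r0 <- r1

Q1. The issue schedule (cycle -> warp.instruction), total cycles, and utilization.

cycle 0: W0.I0
cycle 1: W1.I0
cycle 2: W2.I0
cycle 3: W1.I1
cycle 4: W1.I2
cycle 5: idle
cycle 6: W0.I1
cycle 7: W0.I2
cycle 8: W2.I1
cycle 9: W2.I2
cycle 10: idle
cycle 11: idle
cycle 12: idle
cycle 13: W0.I3
cycle 14: idle
cycle 15: W2.I3
cycle 16: W2.I4
cycle 17: idle
cycle 18: idle
cycle 19: idle
cycle 20: idle
cycle 21: idle
cycle 22: W2.I5
cycle 23: W2.I6
cycle 24: W2.I7

Answer: 25 cycles, utilization 3/5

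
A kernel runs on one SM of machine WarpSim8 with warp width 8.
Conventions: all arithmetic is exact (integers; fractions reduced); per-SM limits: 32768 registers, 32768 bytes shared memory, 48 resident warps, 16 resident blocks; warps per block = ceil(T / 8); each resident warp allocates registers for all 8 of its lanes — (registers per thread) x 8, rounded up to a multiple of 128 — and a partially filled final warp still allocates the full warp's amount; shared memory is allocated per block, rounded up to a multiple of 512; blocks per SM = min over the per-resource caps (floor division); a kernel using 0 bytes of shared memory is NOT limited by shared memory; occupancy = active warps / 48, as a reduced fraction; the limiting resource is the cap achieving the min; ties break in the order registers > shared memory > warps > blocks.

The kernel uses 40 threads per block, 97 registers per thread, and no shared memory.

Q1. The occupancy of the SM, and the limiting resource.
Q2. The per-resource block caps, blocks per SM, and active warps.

Answer: occupancy 35/48, limited by registers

registers: 7 blocks
shared memory: no limit (kernel uses none)
warps: 9 blocks
blocks: 16 blocks

Answer: 7 blocks, 35 active warps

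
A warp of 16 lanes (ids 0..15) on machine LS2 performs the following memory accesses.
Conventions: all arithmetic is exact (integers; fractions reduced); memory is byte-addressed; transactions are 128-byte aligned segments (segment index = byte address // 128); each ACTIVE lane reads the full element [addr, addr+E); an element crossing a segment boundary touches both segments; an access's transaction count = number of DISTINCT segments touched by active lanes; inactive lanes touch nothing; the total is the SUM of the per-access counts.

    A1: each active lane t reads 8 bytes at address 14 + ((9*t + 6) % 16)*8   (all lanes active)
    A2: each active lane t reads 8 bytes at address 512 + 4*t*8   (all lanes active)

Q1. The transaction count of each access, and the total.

A1: 2 transactions
A2: 4 transactions

Answer: 2,4; total 6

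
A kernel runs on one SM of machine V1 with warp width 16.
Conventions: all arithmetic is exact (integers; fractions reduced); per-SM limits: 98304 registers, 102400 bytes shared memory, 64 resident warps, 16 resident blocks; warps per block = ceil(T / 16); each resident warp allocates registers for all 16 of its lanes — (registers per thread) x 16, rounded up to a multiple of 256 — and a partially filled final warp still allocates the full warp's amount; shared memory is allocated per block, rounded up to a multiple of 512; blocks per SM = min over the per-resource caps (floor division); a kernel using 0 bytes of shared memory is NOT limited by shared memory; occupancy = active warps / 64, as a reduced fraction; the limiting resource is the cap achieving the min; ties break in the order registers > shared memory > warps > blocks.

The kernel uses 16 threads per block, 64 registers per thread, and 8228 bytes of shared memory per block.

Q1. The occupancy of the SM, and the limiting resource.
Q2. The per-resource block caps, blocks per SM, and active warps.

Answer: occupancy 11/64, limited by shared memory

registers: 96 blocks
shared memory: 11 blocks
warps: 64 blocks
blocks: 16 blocks

Answer: 11 blocks, 11 active warps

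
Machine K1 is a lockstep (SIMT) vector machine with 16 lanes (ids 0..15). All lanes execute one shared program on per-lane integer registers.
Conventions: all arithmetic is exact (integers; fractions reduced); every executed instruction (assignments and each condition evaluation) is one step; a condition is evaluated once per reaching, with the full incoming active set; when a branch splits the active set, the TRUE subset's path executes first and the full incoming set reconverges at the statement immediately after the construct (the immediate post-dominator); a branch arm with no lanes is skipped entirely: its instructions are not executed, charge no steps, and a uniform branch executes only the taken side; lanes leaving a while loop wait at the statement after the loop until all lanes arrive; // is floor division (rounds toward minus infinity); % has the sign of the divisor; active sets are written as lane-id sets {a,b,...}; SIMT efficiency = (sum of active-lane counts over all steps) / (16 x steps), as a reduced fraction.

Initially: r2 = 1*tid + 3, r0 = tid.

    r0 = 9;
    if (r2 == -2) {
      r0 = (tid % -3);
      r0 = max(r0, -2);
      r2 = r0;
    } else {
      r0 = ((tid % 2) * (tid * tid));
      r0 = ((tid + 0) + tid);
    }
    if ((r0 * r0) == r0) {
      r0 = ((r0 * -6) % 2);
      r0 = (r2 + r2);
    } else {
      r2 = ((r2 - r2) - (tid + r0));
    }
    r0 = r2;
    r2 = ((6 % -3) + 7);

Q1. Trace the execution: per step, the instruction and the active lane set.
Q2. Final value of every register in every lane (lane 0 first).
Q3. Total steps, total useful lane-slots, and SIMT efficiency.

step 0: r0 <- 9                      {0,1,2,3,4,5,6,7,8,9,10,11,12,13,14,15}
step 1: eval (r2 == -2)              {0,1,2,3,4,5,6,7,8,9,10,11,12,13,14,15}
step 2: r0 <- ((tid % 2) * (tid * tid)) {0,1,2,3,4,5,6,7,8,9,10,11,12,13,14,15}
step 3: r0 <- ((tid + 0) + tid)      {0,1,2,3,4,5,6,7,8,9,10,11,12,13,14,15}
step 4: eval ((r0 * r0) == r0)       {0,1,2,3,4,5,6,7,8,9,10,11,12,13,14,15}
step 5: r0 <- ((r0 * -6) % 2)        {0}
step 6: r0 <- (r2 + r2)              {0}
step 7: r2 <- ((r2 - r2) - (tid + r0)) {1,2,3,4,5,6,7,8,9,10,11,12,13,14,15}
step 8: r0 <- r2                     {0,1,2,3,4,5,6,7,8,9,10,11,12,13,14,15}
step 9: r2 <- ((6 % -3) + 7)         {0,1,2,3,4,5,6,7,8,9,10,11,12,13,14,15}

Answer: 10 steps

r2: 7,7,7,7,7,7,7,7,7,7,7,7,7,7,7,7
r0: 3,-3,-6,-9,-12,-15,-18,-21,-24,-27,-30,-33,-36,-39,-42,-45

steps = 10; useful = 129; efficiency = 129/160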